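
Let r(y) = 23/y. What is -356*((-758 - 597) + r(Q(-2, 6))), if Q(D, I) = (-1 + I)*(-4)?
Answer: 2413947/5 ≈ 4.8279e+5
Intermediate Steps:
Q(D, I) = 4 - 4*I
-356*((-758 - 597) + r(Q(-2, 6))) = -356*((-758 - 597) + 23/(4 - 4*6)) = -356*(-1355 + 23/(4 - 24)) = -356*(-1355 + 23/(-20)) = -356*(-1355 + 23*(-1/20)) = -356*(-1355 - 23/20) = -356*(-27123/20) = 2413947/5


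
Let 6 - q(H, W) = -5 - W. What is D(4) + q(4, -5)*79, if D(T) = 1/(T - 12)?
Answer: 3791/8 ≈ 473.88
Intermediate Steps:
q(H, W) = 11 + W (q(H, W) = 6 - (-5 - W) = 6 + (5 + W) = 11 + W)
D(T) = 1/(-12 + T)
D(4) + q(4, -5)*79 = 1/(-12 + 4) + (11 - 5)*79 = 1/(-8) + 6*79 = -⅛ + 474 = 3791/8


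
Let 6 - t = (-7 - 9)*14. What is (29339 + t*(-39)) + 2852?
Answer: 23221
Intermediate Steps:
t = 230 (t = 6 - (-7 - 9)*14 = 6 - (-16)*14 = 6 - 1*(-224) = 6 + 224 = 230)
(29339 + t*(-39)) + 2852 = (29339 + 230*(-39)) + 2852 = (29339 - 8970) + 2852 = 20369 + 2852 = 23221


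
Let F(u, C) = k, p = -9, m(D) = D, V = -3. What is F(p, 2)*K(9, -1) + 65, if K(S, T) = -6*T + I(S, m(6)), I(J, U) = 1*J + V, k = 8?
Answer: 161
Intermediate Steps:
F(u, C) = 8
I(J, U) = -3 + J (I(J, U) = 1*J - 3 = J - 3 = -3 + J)
K(S, T) = -3 + S - 6*T (K(S, T) = -6*T + (-3 + S) = -3 + S - 6*T)
F(p, 2)*K(9, -1) + 65 = 8*(-3 + 9 - 6*(-1)) + 65 = 8*(-3 + 9 + 6) + 65 = 8*12 + 65 = 96 + 65 = 161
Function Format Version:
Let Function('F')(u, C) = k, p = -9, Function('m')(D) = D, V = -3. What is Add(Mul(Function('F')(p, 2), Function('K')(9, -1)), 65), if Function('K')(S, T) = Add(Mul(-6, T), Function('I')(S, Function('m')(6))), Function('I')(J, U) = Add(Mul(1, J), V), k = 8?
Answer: 161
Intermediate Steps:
Function('F')(u, C) = 8
Function('I')(J, U) = Add(-3, J) (Function('I')(J, U) = Add(Mul(1, J), -3) = Add(J, -3) = Add(-3, J))
Function('K')(S, T) = Add(-3, S, Mul(-6, T)) (Function('K')(S, T) = Add(Mul(-6, T), Add(-3, S)) = Add(-3, S, Mul(-6, T)))
Add(Mul(Function('F')(p, 2), Function('K')(9, -1)), 65) = Add(Mul(8, Add(-3, 9, Mul(-6, -1))), 65) = Add(Mul(8, Add(-3, 9, 6)), 65) = Add(Mul(8, 12), 65) = Add(96, 65) = 161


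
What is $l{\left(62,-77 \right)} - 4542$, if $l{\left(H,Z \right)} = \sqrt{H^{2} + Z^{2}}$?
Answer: $-4542 + \sqrt{9773} \approx -4443.1$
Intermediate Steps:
$l{\left(62,-77 \right)} - 4542 = \sqrt{62^{2} + \left(-77\right)^{2}} - 4542 = \sqrt{3844 + 5929} - 4542 = \sqrt{9773} - 4542 = -4542 + \sqrt{9773}$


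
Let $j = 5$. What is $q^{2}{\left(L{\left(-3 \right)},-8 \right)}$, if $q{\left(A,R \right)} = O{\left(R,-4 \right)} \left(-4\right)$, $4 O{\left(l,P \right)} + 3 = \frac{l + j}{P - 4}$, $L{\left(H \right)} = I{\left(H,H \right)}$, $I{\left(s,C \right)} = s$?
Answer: $\frac{441}{64} \approx 6.8906$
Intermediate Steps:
$L{\left(H \right)} = H$
$O{\left(l,P \right)} = - \frac{3}{4} + \frac{5 + l}{4 \left(-4 + P\right)}$ ($O{\left(l,P \right)} = - \frac{3}{4} + \frac{\left(l + 5\right) \frac{1}{P - 4}}{4} = - \frac{3}{4} + \frac{\left(5 + l\right) \frac{1}{-4 + P}}{4} = - \frac{3}{4} + \frac{\frac{1}{-4 + P} \left(5 + l\right)}{4} = - \frac{3}{4} + \frac{5 + l}{4 \left(-4 + P\right)}$)
$q{\left(A,R \right)} = \frac{29}{8} + \frac{R}{8}$ ($q{\left(A,R \right)} = \frac{17 + R - -12}{4 \left(-4 - 4\right)} \left(-4\right) = \frac{17 + R + 12}{4 \left(-8\right)} \left(-4\right) = \frac{1}{4} \left(- \frac{1}{8}\right) \left(29 + R\right) \left(-4\right) = \left(- \frac{29}{32} - \frac{R}{32}\right) \left(-4\right) = \frac{29}{8} + \frac{R}{8}$)
$q^{2}{\left(L{\left(-3 \right)},-8 \right)} = \left(\frac{29}{8} + \frac{1}{8} \left(-8\right)\right)^{2} = \left(\frac{29}{8} - 1\right)^{2} = \left(\frac{21}{8}\right)^{2} = \frac{441}{64}$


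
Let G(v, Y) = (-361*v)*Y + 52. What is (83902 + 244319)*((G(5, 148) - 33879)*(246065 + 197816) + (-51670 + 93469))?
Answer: -43848189251523288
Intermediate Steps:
G(v, Y) = 52 - 361*Y*v (G(v, Y) = -361*Y*v + 52 = 52 - 361*Y*v)
(83902 + 244319)*((G(5, 148) - 33879)*(246065 + 197816) + (-51670 + 93469)) = (83902 + 244319)*(((52 - 361*148*5) - 33879)*(246065 + 197816) + (-51670 + 93469)) = 328221*(((52 - 267140) - 33879)*443881 + 41799) = 328221*((-267088 - 33879)*443881 + 41799) = 328221*(-300967*443881 + 41799) = 328221*(-133593532927 + 41799) = 328221*(-133593491128) = -43848189251523288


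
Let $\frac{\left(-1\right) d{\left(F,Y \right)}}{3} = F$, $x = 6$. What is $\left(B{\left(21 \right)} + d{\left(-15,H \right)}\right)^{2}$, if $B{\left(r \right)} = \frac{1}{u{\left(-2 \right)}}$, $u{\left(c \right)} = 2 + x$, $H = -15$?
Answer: $\frac{130321}{64} \approx 2036.3$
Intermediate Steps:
$d{\left(F,Y \right)} = - 3 F$
$u{\left(c \right)} = 8$ ($u{\left(c \right)} = 2 + 6 = 8$)
$B{\left(r \right)} = \frac{1}{8}$
$\left(B{\left(21 \right)} + d{\left(-15,H \right)}\right)^{2} = \left(\frac{1}{8} - -45\right)^{2} = \left(\frac{1}{8} + 45\right)^{2} = \left(\frac{361}{8}\right)^{2} = \frac{130321}{64}$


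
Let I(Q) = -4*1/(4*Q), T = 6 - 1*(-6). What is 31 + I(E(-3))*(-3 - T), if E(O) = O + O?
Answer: 57/2 ≈ 28.500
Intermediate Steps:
E(O) = 2*O
T = 12 (T = 6 + 6 = 12)
I(Q) = -1/Q
31 + I(E(-3))*(-3 - T) = 31 + (-1/(2*(-3)))*(-3 - 1*12) = 31 + (-1/(-6))*(-3 - 12) = 31 - 1*(-⅙)*(-15) = 31 + (⅙)*(-15) = 31 - 5/2 = 57/2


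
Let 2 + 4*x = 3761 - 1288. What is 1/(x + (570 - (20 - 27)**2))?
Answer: 4/4555 ≈ 0.00087816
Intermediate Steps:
x = 2471/4 (x = -1/2 + (3761 - 1288)/4 = -1/2 + (1/4)*2473 = -1/2 + 2473/4 = 2471/4 ≈ 617.75)
1/(x + (570 - (20 - 27)**2)) = 1/(2471/4 + (570 - (20 - 27)**2)) = 1/(2471/4 + (570 - 1*(-7)**2)) = 1/(2471/4 + (570 - 1*49)) = 1/(2471/4 + (570 - 49)) = 1/(2471/4 + 521) = 1/(4555/4) = 4/4555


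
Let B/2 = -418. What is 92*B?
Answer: -76912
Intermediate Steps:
B = -836 (B = 2*(-418) = -836)
92*B = 92*(-836) = -76912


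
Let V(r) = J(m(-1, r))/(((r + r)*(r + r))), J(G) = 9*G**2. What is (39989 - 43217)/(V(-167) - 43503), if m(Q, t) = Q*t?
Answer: 4304/58001 ≈ 0.074206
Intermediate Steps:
V(r) = 9/4 (V(r) = (9*(-r)**2)/(((r + r)*(r + r))) = (9*r**2)/(((2*r)*(2*r))) = (9*r**2)/((4*r**2)) = (1/(4*r**2))*(9*r**2) = 9/4)
(39989 - 43217)/(V(-167) - 43503) = (39989 - 43217)/(9/4 - 43503) = -3228/(-174003/4) = -3228*(-4/174003) = 4304/58001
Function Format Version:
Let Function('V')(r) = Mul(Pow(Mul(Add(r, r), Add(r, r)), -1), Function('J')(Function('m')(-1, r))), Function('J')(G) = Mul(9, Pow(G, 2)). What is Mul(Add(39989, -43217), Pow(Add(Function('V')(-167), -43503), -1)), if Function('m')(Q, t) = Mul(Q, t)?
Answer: Rational(4304, 58001) ≈ 0.074206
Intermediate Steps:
Function('V')(r) = Rational(9, 4) (Function('V')(r) = Mul(Pow(Mul(Add(r, r), Add(r, r)), -1), Mul(9, Pow(Mul(-1, r), 2))) = Mul(Pow(Mul(Mul(2, r), Mul(2, r)), -1), Mul(9, Pow(r, 2))) = Mul(Pow(Mul(4, Pow(r, 2)), -1), Mul(9, Pow(r, 2))) = Mul(Mul(Rational(1, 4), Pow(r, -2)), Mul(9, Pow(r, 2))) = Rational(9, 4))
Mul(Add(39989, -43217), Pow(Add(Function('V')(-167), -43503), -1)) = Mul(Add(39989, -43217), Pow(Add(Rational(9, 4), -43503), -1)) = Mul(-3228, Pow(Rational(-174003, 4), -1)) = Mul(-3228, Rational(-4, 174003)) = Rational(4304, 58001)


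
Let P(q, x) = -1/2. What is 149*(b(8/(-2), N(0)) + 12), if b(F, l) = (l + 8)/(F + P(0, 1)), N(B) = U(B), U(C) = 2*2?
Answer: 4172/3 ≈ 1390.7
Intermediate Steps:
U(C) = 4
N(B) = 4
P(q, x) = -1/2 (P(q, x) = -1*1/2 = -1/2)
b(F, l) = (8 + l)/(-1/2 + F) (b(F, l) = (l + 8)/(F - 1/2) = (8 + l)/(-1/2 + F))
149*(b(8/(-2), N(0)) + 12) = 149*(2*(8 + 4)/(-1 + 2*(8/(-2))) + 12) = 149*(2*12/(-1 + 2*(8*(-1/2))) + 12) = 149*(2*12/(-1 + 2*(-4)) + 12) = 149*(2*12/(-1 - 8) + 12) = 149*(2*12/(-9) + 12) = 149*(2*(-1/9)*12 + 12) = 149*(-8/3 + 12) = 149*(28/3) = 4172/3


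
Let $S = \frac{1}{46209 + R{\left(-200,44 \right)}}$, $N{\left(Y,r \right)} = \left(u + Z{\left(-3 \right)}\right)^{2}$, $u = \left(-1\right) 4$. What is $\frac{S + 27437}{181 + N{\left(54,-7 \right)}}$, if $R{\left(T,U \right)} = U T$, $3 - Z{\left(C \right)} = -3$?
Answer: $\frac{1026390734}{6920665} \approx 148.31$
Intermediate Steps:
$Z{\left(C \right)} = 6$ ($Z{\left(C \right)} = 3 - -3 = 3 + 3 = 6$)
$R{\left(T,U \right)} = T U$
$u = -4$
$N{\left(Y,r \right)} = 4$ ($N{\left(Y,r \right)} = \left(-4 + 6\right)^{2} = 2^{2} = 4$)
$S = \frac{1}{37409}$ ($S = \frac{1}{46209 - 8800} = \frac{1}{37409} \approx 2.6732 \cdot 10^{-5}$)
$\frac{S + 27437}{181 + N{\left(54,-7 \right)}} = \frac{\frac{1}{37409} + 27437}{181 + 4} = \frac{1026390734}{37409 \cdot 185} = \frac{1026390734}{37409} \cdot \frac{1}{185} = \frac{1026390734}{6920665}$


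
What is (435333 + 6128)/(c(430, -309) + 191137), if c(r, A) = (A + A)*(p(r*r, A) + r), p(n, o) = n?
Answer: -441461/114342803 ≈ -0.0038609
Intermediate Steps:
c(r, A) = 2*A*(r + r²) (c(r, A) = (A + A)*(r*r + r) = (2*A)*(r² + r) = (2*A)*(r + r²) = 2*A*(r + r²))
(435333 + 6128)/(c(430, -309) + 191137) = (435333 + 6128)/(2*(-309)*430*(1 + 430) + 191137) = 441461/(2*(-309)*430*431 + 191137) = 441461/(-114533940 + 191137) = 441461/(-114342803) = 441461*(-1/114342803) = -441461/114342803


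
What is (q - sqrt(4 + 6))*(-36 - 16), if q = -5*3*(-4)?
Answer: -3120 + 52*sqrt(10) ≈ -2955.6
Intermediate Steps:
q = 60 (q = -15*(-4) = 60)
(q - sqrt(4 + 6))*(-36 - 16) = (60 - sqrt(4 + 6))*(-36 - 16) = (60 - sqrt(10))*(-52) = -3120 + 52*sqrt(10)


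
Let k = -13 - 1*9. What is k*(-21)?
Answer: 462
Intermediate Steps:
k = -22 (k = -13 - 9 = -22)
k*(-21) = -22*(-21) = 462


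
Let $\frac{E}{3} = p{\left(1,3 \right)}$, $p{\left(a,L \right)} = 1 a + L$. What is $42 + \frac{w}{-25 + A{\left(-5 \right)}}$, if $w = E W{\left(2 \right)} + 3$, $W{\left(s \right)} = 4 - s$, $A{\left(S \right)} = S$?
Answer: $\frac{411}{10} \approx 41.1$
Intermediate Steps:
$p{\left(a,L \right)} = L + a$ ($p{\left(a,L \right)} = a + L = L + a$)
$E = 12$ ($E = 3 \left(3 + 1\right) = 3 \cdot 4 = 12$)
$w = 27$ ($w = 12 \left(4 - 2\right) + 3 = 12 \cdot 2 + 3 = 24 + 3 = 27$)
$42 + \frac{w}{-25 + A{\left(-5 \right)}} = 42 + \frac{27}{-25 - 5} = 42 + \frac{27}{-30} = 42 + 27 \left(- \frac{1}{30}\right) = 42 - \frac{9}{10} = \frac{411}{10}$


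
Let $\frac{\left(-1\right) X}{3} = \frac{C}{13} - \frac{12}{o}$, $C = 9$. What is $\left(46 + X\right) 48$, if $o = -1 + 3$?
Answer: $\frac{38640}{13} \approx 2972.3$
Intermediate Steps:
$o = 2$
$X = \frac{207}{13}$ ($X = - 3 \left(\frac{9}{13} - \frac{12}{2}\right) = - 3 \left(9 \cdot \frac{1}{13} - 6\right) = - 3 \left(\frac{9}{13} - 6\right) = \left(-3\right) \left(- \frac{69}{13}\right) = \frac{207}{13} \approx 15.923$)
$\left(46 + X\right) 48 = \left(46 + \frac{207}{13}\right) 48 = \frac{805}{13} \cdot 48 = \frac{38640}{13}$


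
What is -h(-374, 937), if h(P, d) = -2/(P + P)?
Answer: -1/374 ≈ -0.0026738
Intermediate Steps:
h(P, d) = -1/P (h(P, d) = -2*1/(2*P) = -1/P)
-h(-374, 937) = -(-1)/(-374) = -(-1)*(-1)/374 = -1*1/374 = -1/374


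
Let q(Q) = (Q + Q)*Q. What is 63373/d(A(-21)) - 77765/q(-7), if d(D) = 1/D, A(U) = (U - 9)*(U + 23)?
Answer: -372711005/98 ≈ -3.8032e+6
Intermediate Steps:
A(U) = (-9 + U)*(23 + U)
q(Q) = 2*Q² (q(Q) = (2*Q)*Q = 2*Q²)
63373/d(A(-21)) - 77765/q(-7) = 63373/(1/(-207 + (-21)² + 14*(-21))) - 77765/(2*(-7)²) = 63373/(1/(-207 + 441 - 294)) - 77765/(2*49) = 63373/(1/(-60)) - 77765/98 = 63373/(-1/60) - 77765*1/98 = 63373*(-60) - 77765/98 = -3802380 - 77765/98 = -372711005/98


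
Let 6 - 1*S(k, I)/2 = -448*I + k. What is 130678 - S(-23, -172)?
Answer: 284732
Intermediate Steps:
S(k, I) = 12 - 2*k + 896*I (S(k, I) = 12 - 2*(-448*I + k) = 12 - 2*(k - 448*I) = 12 + (-2*k + 896*I) = 12 - 2*k + 896*I)
130678 - S(-23, -172) = 130678 - (12 - 2*(-23) + 896*(-172)) = 130678 - (12 + 46 - 154112) = 130678 - 1*(-154054) = 130678 + 154054 = 284732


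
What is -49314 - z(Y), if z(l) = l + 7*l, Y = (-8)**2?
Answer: -49826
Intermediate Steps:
Y = 64
z(l) = 8*l
-49314 - z(Y) = -49314 - 8*64 = -49314 - 1*512 = -49314 - 512 = -49826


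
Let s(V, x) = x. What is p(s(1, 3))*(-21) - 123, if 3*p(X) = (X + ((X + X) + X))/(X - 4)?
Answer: -39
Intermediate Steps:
p(X) = 4*X/(3*(-4 + X)) (p(X) = ((X + ((X + X) + X))/(X - 4))/3 = ((X + (2*X + X))/(-4 + X))/3 = ((X + 3*X)/(-4 + X))/3 = ((4*X)/(-4 + X))/3 = (4*X/(-4 + X))/3 = 4*X/(3*(-4 + X)))
p(s(1, 3))*(-21) - 123 = ((4/3)*3/(-4 + 3))*(-21) - 123 = ((4/3)*3/(-1))*(-21) - 123 = ((4/3)*3*(-1))*(-21) - 123 = -4*(-21) - 123 = 84 - 123 = -39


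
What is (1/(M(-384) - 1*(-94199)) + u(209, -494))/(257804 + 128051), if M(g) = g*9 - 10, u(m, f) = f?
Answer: -44822101/35009781715 ≈ -0.0012803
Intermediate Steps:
M(g) = -10 + 9*g (M(g) = 9*g - 10 = -10 + 9*g)
(1/(M(-384) - 1*(-94199)) + u(209, -494))/(257804 + 128051) = (1/((-10 + 9*(-384)) - 1*(-94199)) - 494)/(257804 + 128051) = (1/((-10 - 3456) + 94199) - 494)/385855 = (1/(-3466 + 94199) - 494)*(1/385855) = (1/90733 - 494)*(1/385855) = -44822101/90733*1/385855 = -44822101/35009781715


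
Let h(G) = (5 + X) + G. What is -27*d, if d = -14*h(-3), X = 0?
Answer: 756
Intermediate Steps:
h(G) = 5 + G (h(G) = (5 + 0) + G = 5 + G)
d = -28 (d = -14*(5 - 3) = -14*2 = -28)
-27*d = -27*(-28) = 756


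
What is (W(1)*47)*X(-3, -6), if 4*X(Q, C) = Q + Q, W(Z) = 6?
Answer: -423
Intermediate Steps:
X(Q, C) = Q/2 (X(Q, C) = (Q + Q)/4 = (2*Q)/4 = Q/2)
(W(1)*47)*X(-3, -6) = (6*47)*((½)*(-3)) = 282*(-3/2) = -423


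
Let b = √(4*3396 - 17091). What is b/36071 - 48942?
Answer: -48942 + I*√3507/36071 ≈ -48942.0 + 0.0016418*I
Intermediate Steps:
b = I*√3507 (b = √(13584 - 17091) = √(-3507) = I*√3507 ≈ 59.22*I)
b/36071 - 48942 = (I*√3507)/36071 - 48942 = (I*√3507)*(1/36071) - 48942 = I*√3507/36071 - 48942 = -48942 + I*√3507/36071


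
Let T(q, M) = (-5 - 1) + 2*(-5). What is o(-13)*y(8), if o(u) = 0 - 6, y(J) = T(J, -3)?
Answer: 96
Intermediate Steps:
T(q, M) = -16 (T(q, M) = -6 - 10 = -16)
y(J) = -16
o(u) = -6
o(-13)*y(8) = -6*(-16) = 96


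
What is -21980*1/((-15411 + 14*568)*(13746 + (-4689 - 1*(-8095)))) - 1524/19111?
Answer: -48638893663/611249893312 ≈ -0.079573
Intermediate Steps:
-21980*1/((-15411 + 14*568)*(13746 + (-4689 - 1*(-8095)))) - 1524/19111 = -21980*1/((-15411 + 7952)*(13746 + (-4689 + 8095))) - 1524*1/19111 = -21980*(-1/(7459*(13746 + 3406))) - 1524/19111 = -21980/((-7459*17152)) - 1524/19111 = -21980/(-127936768) - 1524/19111 = -21980*(-1/127936768) - 1524/19111 = 5495/31984192 - 1524/19111 = -48638893663/611249893312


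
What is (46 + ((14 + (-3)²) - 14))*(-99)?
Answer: -5445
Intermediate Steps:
(46 + ((14 + (-3)²) - 14))*(-99) = (46 + ((14 + 9) - 14))*(-99) = (46 + (23 - 14))*(-99) = (46 + 9)*(-99) = 55*(-99) = -5445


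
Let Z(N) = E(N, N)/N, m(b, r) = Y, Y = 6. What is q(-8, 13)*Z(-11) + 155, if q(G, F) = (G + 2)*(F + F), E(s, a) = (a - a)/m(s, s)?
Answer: 155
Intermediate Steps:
m(b, r) = 6
E(s, a) = 0 (E(s, a) = (a - a)/6 = 0*(⅙) = 0)
q(G, F) = 2*F*(2 + G) (q(G, F) = (2 + G)*(2*F) = 2*F*(2 + G))
Z(N) = 0 (Z(N) = 0/N = 0)
q(-8, 13)*Z(-11) + 155 = (2*13*(2 - 8))*0 + 155 = (2*13*(-6))*0 + 155 = -156*0 + 155 = 0 + 155 = 155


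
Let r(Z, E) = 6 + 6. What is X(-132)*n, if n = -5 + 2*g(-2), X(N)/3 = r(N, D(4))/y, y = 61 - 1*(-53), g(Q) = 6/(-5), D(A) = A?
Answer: -222/95 ≈ -2.3368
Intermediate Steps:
g(Q) = -6/5 (g(Q) = 6*(-⅕) = -6/5)
r(Z, E) = 12
y = 114 (y = 61 + 53 = 114)
X(N) = 6/19 (X(N) = 3*(12/114) = 3*(12*(1/114)) = 3*(2/19) = 6/19)
n = -37/5 (n = -5 + 2*(-6/5) = -5 - 12/5 = -37/5 ≈ -7.4000)
X(-132)*n = (6/19)*(-37/5) = -222/95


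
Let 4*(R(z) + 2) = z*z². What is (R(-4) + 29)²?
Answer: 121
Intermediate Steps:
R(z) = -2 + z³/4 (R(z) = -2 + (z*z²)/4 = -2 + z³/4)
(R(-4) + 29)² = ((-2 + (¼)*(-4)³) + 29)² = ((-2 + (¼)*(-64)) + 29)² = ((-2 - 16) + 29)² = (-18 + 29)² = 11² = 121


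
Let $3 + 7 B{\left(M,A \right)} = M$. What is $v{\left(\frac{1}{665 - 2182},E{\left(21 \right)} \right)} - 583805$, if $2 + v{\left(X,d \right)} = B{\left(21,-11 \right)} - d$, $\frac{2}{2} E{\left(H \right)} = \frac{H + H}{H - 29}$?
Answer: $- \frac{16346377}{28} \approx -5.838 \cdot 10^{5}$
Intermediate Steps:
$B{\left(M,A \right)} = - \frac{3}{7} + \frac{M}{7}$
$E{\left(H \right)} = \frac{2 H}{-29 + H}$ ($E{\left(H \right)} = \frac{H + H}{H - 29} = \frac{2 H}{-29 + H}$)
$v{\left(X,d \right)} = \frac{4}{7} - d$ ($v{\left(X,d \right)} = -2 - \left(- \frac{18}{7} + d\right) = \frac{4}{7} - d$)
$v{\left(\frac{1}{665 - 2182},E{\left(21 \right)} \right)} - 583805 = \left(\frac{4}{7} - 2 \cdot 21 \frac{1}{-29 + 21}\right) - 583805 = \left(\frac{4}{7} - 2 \cdot 21 \frac{1}{-8}\right) - 583805 = \left(\frac{4}{7} - 2 \cdot 21 \left(- \frac{1}{8}\right)\right) - 583805 = \left(\frac{4}{7} - - \frac{21}{4}\right) - 583805 = \left(\frac{4}{7} + \frac{21}{4}\right) - 583805 = \frac{163}{28} - 583805 = - \frac{16346377}{28}$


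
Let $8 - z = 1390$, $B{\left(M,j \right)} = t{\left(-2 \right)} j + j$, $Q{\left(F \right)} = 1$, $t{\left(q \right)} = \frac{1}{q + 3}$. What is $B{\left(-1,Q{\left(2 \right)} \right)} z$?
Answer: $-2764$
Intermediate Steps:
$t{\left(q \right)} = \frac{1}{3 + q}$
$B{\left(M,j \right)} = 2 j$ ($B{\left(M,j \right)} = \frac{j}{3 - 2} + j = \frac{j}{1} + j = 1 j + j = j + j = 2 j$)
$z = -1382$ ($z = 8 - 1390 = -1382$)
$B{\left(-1,Q{\left(2 \right)} \right)} z = 2 \cdot 1 \left(-1382\right) = 2 \left(-1382\right) = -2764$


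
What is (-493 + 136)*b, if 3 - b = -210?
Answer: -76041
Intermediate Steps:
b = 213 (b = 3 - 1*(-210) = 3 + 210 = 213)
(-493 + 136)*b = (-493 + 136)*213 = -357*213 = -76041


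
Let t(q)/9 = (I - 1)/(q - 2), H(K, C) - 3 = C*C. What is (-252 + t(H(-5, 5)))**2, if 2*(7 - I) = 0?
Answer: 10556001/169 ≈ 62462.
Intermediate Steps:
I = 7 (I = 7 - 1/2*0 = 7 + 0 = 7)
H(K, C) = 3 + C**2 (H(K, C) = 3 + C*C = 3 + C**2)
t(q) = 54/(-2 + q) (t(q) = 9*((7 - 1)/(q - 2)) = 9*(6/(-2 + q)) = 54/(-2 + q))
(-252 + t(H(-5, 5)))**2 = (-252 + 54/(-2 + (3 + 5**2)))**2 = (-252 + 54/(-2 + (3 + 25)))**2 = (-252 + 54/(-2 + 28))**2 = (-252 + 54/26)**2 = (-252 + 54*(1/26))**2 = (-252 + 27/13)**2 = (-3249/13)**2 = 10556001/169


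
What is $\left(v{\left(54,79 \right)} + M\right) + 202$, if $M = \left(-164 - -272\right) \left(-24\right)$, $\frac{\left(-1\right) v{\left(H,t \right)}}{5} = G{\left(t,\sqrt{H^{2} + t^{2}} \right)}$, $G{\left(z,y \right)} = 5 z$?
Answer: $-4365$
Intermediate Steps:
$v{\left(H,t \right)} = - 25 t$ ($v{\left(H,t \right)} = - 5 \cdot 5 t = - 25 t$)
$M = -2592$ ($M = \left(-164 + 272\right) \left(-24\right) = 108 \left(-24\right) = -2592$)
$\left(v{\left(54,79 \right)} + M\right) + 202 = \left(\left(-25\right) 79 - 2592\right) + 202 = \left(-1975 - 2592\right) + 202 = -4567 + 202 = -4365$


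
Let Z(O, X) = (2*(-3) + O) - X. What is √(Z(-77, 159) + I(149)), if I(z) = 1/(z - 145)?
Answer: I*√967/2 ≈ 15.548*I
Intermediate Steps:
I(z) = 1/(-145 + z)
Z(O, X) = -6 + O - X (Z(O, X) = (-6 + O) - X = -6 + O - X)
√(Z(-77, 159) + I(149)) = √((-6 - 77 - 1*159) + 1/(-145 + 149)) = √((-6 - 77 - 159) + 1/4) = √(-242 + ¼) = √(-967/4) = I*√967/2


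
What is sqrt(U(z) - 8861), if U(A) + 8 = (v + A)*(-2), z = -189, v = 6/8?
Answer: I*sqrt(33970)/2 ≈ 92.155*I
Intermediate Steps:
v = 3/4 (v = 6*(1/8) = 3/4 ≈ 0.75000)
U(A) = -19/2 - 2*A (U(A) = -8 + (3/4 + A)*(-2) = -8 + (-3/2 - 2*A) = -19/2 - 2*A)
sqrt(U(z) - 8861) = sqrt((-19/2 - 2*(-189)) - 8861) = sqrt((-19/2 + 378) - 8861) = sqrt(737/2 - 8861) = sqrt(-16985/2) = I*sqrt(33970)/2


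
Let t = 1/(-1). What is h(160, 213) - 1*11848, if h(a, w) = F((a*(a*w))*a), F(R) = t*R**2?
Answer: -761165512704011848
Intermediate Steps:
t = -1
F(R) = -R**2
h(a, w) = -a**6*w**2 (h(a, w) = -((a*(a*w))*a)**2 = -((w*a**2)*a)**2 = -(w*a**3)**2 = -a**6*w**2)
h(160, 213) - 1*11848 = -1*160**6*213**2 - 1*11848 = -1*16777216000000*45369 - 11848 = -761165512704000000 - 11848 = -761165512704011848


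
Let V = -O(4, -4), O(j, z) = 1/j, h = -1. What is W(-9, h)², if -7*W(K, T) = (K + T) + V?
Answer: 1681/784 ≈ 2.1441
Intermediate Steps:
V = -¼ (V = -1/4 = -1*¼ = -¼ ≈ -0.25000)
W(K, T) = 1/28 - K/7 - T/7 (W(K, T) = -((K + T) - ¼)/7 = -(-¼ + K + T)/7 = 1/28 - K/7 - T/7)
W(-9, h)² = (1/28 - ⅐*(-9) - ⅐*(-1))² = (1/28 + 9/7 + ⅐)² = (41/28)² = 1681/784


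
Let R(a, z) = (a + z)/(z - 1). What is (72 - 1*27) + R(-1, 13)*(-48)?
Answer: -3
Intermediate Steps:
R(a, z) = (a + z)/(-1 + z)
(72 - 1*27) + R(-1, 13)*(-48) = (72 - 1*27) + ((-1 + 13)/(-1 + 13))*(-48) = (72 - 27) + (12/12)*(-48) = 45 + ((1/12)*12)*(-48) = 45 + 1*(-48) = 45 - 48 = -3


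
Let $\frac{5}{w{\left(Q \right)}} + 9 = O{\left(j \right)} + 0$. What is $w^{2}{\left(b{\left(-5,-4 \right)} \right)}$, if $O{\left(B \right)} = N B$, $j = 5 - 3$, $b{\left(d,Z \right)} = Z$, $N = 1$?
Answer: $\frac{25}{49} \approx 0.5102$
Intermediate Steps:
$j = 2$
$O{\left(B \right)} = B$ ($O{\left(B \right)} = 1 B = B$)
$w{\left(Q \right)} = - \frac{5}{7}$ ($w{\left(Q \right)} = \frac{5}{-9 + \left(2 + 0\right)} = \frac{5}{-9 + 2} = \frac{5}{-7} = 5 \left(- \frac{1}{7}\right) = - \frac{5}{7}$)
$w^{2}{\left(b{\left(-5,-4 \right)} \right)} = \left(- \frac{5}{7}\right)^{2} = \frac{25}{49}$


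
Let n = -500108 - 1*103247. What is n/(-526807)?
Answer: 603355/526807 ≈ 1.1453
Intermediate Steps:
n = -603355 (n = -500108 - 103247 = -603355)
n/(-526807) = -603355/(-526807) = -603355*(-1/526807) = 603355/526807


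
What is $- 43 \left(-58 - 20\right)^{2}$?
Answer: $-261612$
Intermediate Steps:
$- 43 \left(-58 - 20\right)^{2} = - 43 \left(-78\right)^{2} = \left(-43\right) 6084 = -261612$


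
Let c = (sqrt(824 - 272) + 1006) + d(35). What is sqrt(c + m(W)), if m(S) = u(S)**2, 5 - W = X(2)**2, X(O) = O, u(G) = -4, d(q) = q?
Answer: sqrt(1057 + 2*sqrt(138)) ≈ 32.871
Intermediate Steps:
W = 1 (W = 5 - 1*2**2 = 5 - 1*4 = 5 - 4 = 1)
c = 1041 + 2*sqrt(138) (c = (sqrt(824 - 272) + 1006) + 35 = (sqrt(552) + 1006) + 35 = (2*sqrt(138) + 1006) + 35 = (1006 + 2*sqrt(138)) + 35 = 1041 + 2*sqrt(138) ≈ 1064.5)
m(S) = 16 (m(S) = (-4)**2 = 16)
sqrt(c + m(W)) = sqrt((1041 + 2*sqrt(138)) + 16) = sqrt(1057 + 2*sqrt(138))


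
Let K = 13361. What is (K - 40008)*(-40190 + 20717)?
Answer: 518897031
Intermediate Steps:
(K - 40008)*(-40190 + 20717) = (13361 - 40008)*(-40190 + 20717) = -26647*(-19473) = 518897031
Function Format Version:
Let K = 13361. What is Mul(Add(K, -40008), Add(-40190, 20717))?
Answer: 518897031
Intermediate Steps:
Mul(Add(K, -40008), Add(-40190, 20717)) = Mul(Add(13361, -40008), Add(-40190, 20717)) = Mul(-26647, -19473) = 518897031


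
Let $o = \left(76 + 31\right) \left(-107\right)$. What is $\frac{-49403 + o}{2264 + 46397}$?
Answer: $- \frac{60852}{48661} \approx -1.2505$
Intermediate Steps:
$o = -11449$ ($o = 107 \left(-107\right) = -11449$)
$\frac{-49403 + o}{2264 + 46397} = \frac{-49403 - 11449}{2264 + 46397} = - \frac{60852}{48661}$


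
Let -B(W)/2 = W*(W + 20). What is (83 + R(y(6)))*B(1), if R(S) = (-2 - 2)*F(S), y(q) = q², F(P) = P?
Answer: 2562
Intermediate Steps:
B(W) = -2*W*(20 + W) (B(W) = -2*W*(W + 20) = -2*W*(20 + W))
R(S) = -4*S (R(S) = (-2 - 2)*S = -4*S)
(83 + R(y(6)))*B(1) = (83 - 4*6²)*(-2*1*(20 + 1)) = (83 - 4*36)*(-2*1*21) = (83 - 144)*(-42) = -61*(-42) = 2562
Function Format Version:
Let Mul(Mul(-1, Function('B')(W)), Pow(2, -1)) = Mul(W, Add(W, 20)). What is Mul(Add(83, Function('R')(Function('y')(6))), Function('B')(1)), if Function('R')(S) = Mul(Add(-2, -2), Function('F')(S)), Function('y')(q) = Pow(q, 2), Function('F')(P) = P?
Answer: 2562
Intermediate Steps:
Function('B')(W) = Mul(-2, W, Add(20, W)) (Function('B')(W) = Mul(-2, Mul(W, Add(W, 20))) = Mul(-2, Mul(W, Add(20, W))) = Mul(-2, W, Add(20, W)))
Function('R')(S) = Mul(-4, S) (Function('R')(S) = Mul(Add(-2, -2), S) = Mul(-4, S))
Mul(Add(83, Function('R')(Function('y')(6))), Function('B')(1)) = Mul(Add(83, Mul(-4, Pow(6, 2))), Mul(-2, 1, Add(20, 1))) = Mul(Add(83, Mul(-4, 36)), Mul(-2, 1, 21)) = Mul(Add(83, -144), -42) = Mul(-61, -42) = 2562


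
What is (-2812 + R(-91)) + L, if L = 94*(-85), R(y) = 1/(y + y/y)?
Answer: -972181/90 ≈ -10802.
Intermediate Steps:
R(y) = 1/(1 + y) (R(y) = 1/(y + 1) = 1/(1 + y))
L = -7990
(-2812 + R(-91)) + L = (-2812 + 1/(1 - 91)) - 7990 = (-2812 + 1/(-90)) - 7990 = (-2812 - 1/90) - 7990 = -253081/90 - 7990 = -972181/90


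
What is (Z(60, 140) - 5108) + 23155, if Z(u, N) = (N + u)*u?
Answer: 30047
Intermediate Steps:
Z(u, N) = u*(N + u)
(Z(60, 140) - 5108) + 23155 = (60*(140 + 60) - 5108) + 23155 = (60*200 - 5108) + 23155 = (12000 - 5108) + 23155 = 6892 + 23155 = 30047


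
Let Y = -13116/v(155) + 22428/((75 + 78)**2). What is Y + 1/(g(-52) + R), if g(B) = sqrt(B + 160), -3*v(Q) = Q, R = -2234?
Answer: 256345202288057/1006002347220 - 3*sqrt(3)/2495324 ≈ 254.82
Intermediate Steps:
v(Q) = -Q/3
g(B) = sqrt(160 + B)
Y = 102730408/403155 (Y = -13116/((-1/3*155)) + 22428/((75 + 78)**2) = -13116/(-155/3) + 22428/(153**2) = -13116*(-3/155) + 22428/23409 = 39348/155 + 22428*(1/23409) = 39348/155 + 2492/2601 = 102730408/403155 ≈ 254.82)
Y + 1/(g(-52) + R) = 102730408/403155 + 1/(sqrt(160 - 52) - 2234) = 102730408/403155 + 1/(sqrt(108) - 2234) = 102730408/403155 + 1/(6*sqrt(3) - 2234) = 102730408/403155 + 1/(-2234 + 6*sqrt(3))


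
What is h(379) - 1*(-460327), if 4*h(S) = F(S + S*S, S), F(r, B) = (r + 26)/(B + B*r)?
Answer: 50252940261209/109167918 ≈ 4.6033e+5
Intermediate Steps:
F(r, B) = (26 + r)/(B + B*r)
h(S) = (26 + S + S²)/(4*S*(1 + S + S²)) (h(S) = ((26 + (S + S*S))/(S*(1 + (S + S*S))))/4 = ((26 + (S + S²))/(S*(1 + (S + S²))))/4 = ((26 + S + S²)/(S*(1 + S + S²)))/4 = (26 + S + S²)/(4*S*(1 + S + S²)))
h(379) - 1*(-460327) = (¼)*(26 + 379*(1 + 379))/(379*(1 + 379*(1 + 379))) - 1*(-460327) = (¼)*(1/379)*(26 + 379*380)/(1 + 379*380) + 460327 = (¼)*(1/379)*(26 + 144020)/(1 + 144020) + 460327 = (¼)*(1/379)*144046/144021 + 460327 = (¼)*(1/379)*(1/144021)*144046 + 460327 = 72023/109167918 + 460327 = 50252940261209/109167918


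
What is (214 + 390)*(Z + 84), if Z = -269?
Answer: -111740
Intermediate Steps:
(214 + 390)*(Z + 84) = (214 + 390)*(-269 + 84) = 604*(-185) = -111740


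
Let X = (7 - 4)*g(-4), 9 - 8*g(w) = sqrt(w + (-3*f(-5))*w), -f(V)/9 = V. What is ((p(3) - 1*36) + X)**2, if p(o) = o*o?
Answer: 40545/64 + 567*sqrt(134)/16 ≈ 1043.7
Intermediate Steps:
p(o) = o**2
f(V) = -9*V
g(w) = 9/8 - sqrt(134)*sqrt(-w)/8 (g(w) = 9/8 - sqrt(w + (-(-27)*(-5))*w)/8 = 9/8 - sqrt(w + (-3*45)*w)/8 = 9/8 - sqrt(w - 135*w)/8 = 9/8 - sqrt(134)*sqrt(-w)/8)
X = 27/8 - 3*sqrt(134)/4 (X = (7 - 4)*(9/8 - sqrt(134)*sqrt(-1*(-4))/8) = 3*(9/8 - sqrt(134)*sqrt(4)/8) = 3*(9/8 - 1/8*sqrt(134)*2) = 3*(9/8 - sqrt(134)/4) = 27/8 - 3*sqrt(134)/4 ≈ -5.3069)
((p(3) - 1*36) + X)**2 = ((3**2 - 1*36) + (27/8 - 3*sqrt(134)/4))**2 = ((9 - 36) + (27/8 - 3*sqrt(134)/4))**2 = (-27 + (27/8 - 3*sqrt(134)/4))**2 = (-189/8 - 3*sqrt(134)/4)**2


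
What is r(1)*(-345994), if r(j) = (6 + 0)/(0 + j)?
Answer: -2075964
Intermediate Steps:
r(j) = 6/j
r(1)*(-345994) = (6/1)*(-345994) = (6*1)*(-345994) = 6*(-345994) = -2075964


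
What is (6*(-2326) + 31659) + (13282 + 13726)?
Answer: 44711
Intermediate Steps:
(6*(-2326) + 31659) + (13282 + 13726) = (-13956 + 31659) + 27008 = 17703 + 27008 = 44711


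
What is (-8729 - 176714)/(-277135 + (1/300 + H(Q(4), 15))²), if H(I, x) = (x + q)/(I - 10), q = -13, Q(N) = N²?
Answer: 16689870000/24942139799 ≈ 0.66914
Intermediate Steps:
H(I, x) = (-13 + x)/(-10 + I) (H(I, x) = (x - 13)/(I - 10) = (-13 + x)/(-10 + I))
(-8729 - 176714)/(-277135 + (1/300 + H(Q(4), 15))²) = (-8729 - 176714)/(-277135 + (1/300 + (-13 + 15)/(-10 + 4²))²) = -185443/(-277135 + (1/300 + 2/(-10 + 16))²) = -185443/(-277135 + (1/300 + 2/6)²) = -185443/(-277135 + (1/300 + (⅙)*2)²) = -185443/(-277135 + (1/300 + ⅓)²) = -185443/(-277135 + (101/300)²) = -185443/(-277135 + 10201/90000) = -185443/(-24942139799/90000) = -185443*(-90000/24942139799) = 16689870000/24942139799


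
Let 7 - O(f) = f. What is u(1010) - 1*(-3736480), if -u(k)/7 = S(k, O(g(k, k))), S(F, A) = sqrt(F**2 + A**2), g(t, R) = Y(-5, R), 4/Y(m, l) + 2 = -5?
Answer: 3736480 - sqrt(49987709) ≈ 3.7294e+6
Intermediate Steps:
Y(m, l) = -4/7 (Y(m, l) = 4/(-2 - 5) = 4/(-7) = 4*(-1/7) = -4/7)
g(t, R) = -4/7
O(f) = 7 - f
S(F, A) = sqrt(A**2 + F**2)
u(k) = -7*sqrt(2809/49 + k**2) (u(k) = -7*sqrt((7 - 1*(-4/7))**2 + k**2) = -7*sqrt((7 + 4/7)**2 + k**2) = -7*sqrt((53/7)**2 + k**2) = -7*sqrt(2809/49 + k**2))
u(1010) - 1*(-3736480) = -sqrt(2809 + 49*1010**2) - 1*(-3736480) = -sqrt(2809 + 49*1020100) + 3736480 = -sqrt(2809 + 49984900) + 3736480 = -sqrt(49987709) + 3736480 = 3736480 - sqrt(49987709)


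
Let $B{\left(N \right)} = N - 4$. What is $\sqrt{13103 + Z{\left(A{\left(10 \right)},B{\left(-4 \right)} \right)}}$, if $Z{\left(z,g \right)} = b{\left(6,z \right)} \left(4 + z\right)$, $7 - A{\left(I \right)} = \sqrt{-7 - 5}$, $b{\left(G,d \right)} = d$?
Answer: $2 \sqrt{3292 - 9 i \sqrt{3}} \approx 114.75 - 0.27169 i$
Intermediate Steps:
$B{\left(N \right)} = -4 + N$
$A{\left(I \right)} = 7 - 2 i \sqrt{3}$ ($A{\left(I \right)} = 7 - \sqrt{-7 - 5} = 7 - \sqrt{-12} = 7 - 2 i \sqrt{3}$)
$Z{\left(z,g \right)} = z \left(4 + z\right)$
$\sqrt{13103 + Z{\left(A{\left(10 \right)},B{\left(-4 \right)} \right)}} = \sqrt{13103 + \left(7 - 2 i \sqrt{3}\right) \left(4 + \left(7 - 2 i \sqrt{3}\right)\right)} = \sqrt{13103 + \left(7 - 2 i \sqrt{3}\right) \left(11 - 2 i \sqrt{3}\right)}$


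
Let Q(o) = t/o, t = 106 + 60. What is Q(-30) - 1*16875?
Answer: -253208/15 ≈ -16881.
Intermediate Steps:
t = 166
Q(o) = 166/o
Q(-30) - 1*16875 = 166/(-30) - 1*16875 = 166*(-1/30) - 16875 = -83/15 - 16875 = -253208/15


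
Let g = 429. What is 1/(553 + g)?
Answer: 1/982 ≈ 0.0010183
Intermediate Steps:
1/(553 + g) = 1/(553 + 429) = 1/982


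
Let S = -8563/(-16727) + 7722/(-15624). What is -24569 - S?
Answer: -356718452285/14519036 ≈ -24569.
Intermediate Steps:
S = 256801/14519036 (S = -8563*(-1/16727) + 7722*(-1/15624) = 8563/16727 - 429/868 = 256801/14519036 ≈ 0.017687)
-24569 - S = -24569 - 1*256801/14519036 = -24569 - 256801/14519036 = -356718452285/14519036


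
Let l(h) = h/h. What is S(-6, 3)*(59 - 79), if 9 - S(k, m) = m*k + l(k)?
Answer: -520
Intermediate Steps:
l(h) = 1
S(k, m) = 8 - k*m (S(k, m) = 9 - (m*k + 1) = 9 - (k*m + 1) = 9 - (1 + k*m) = 9 + (-1 - k*m) = 8 - k*m)
S(-6, 3)*(59 - 79) = (8 - 1*(-6)*3)*(59 - 79) = (8 + 18)*(-20) = 26*(-20) = -520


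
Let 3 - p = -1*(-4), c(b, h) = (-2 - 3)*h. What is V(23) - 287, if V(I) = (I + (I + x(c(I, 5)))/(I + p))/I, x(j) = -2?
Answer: -144695/506 ≈ -285.96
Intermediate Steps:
c(b, h) = -5*h
p = -1 (p = 3 - (-1)*(-4) = 3 - 1*4 = 3 - 4 = -1)
V(I) = (I + (-2 + I)/(-1 + I))/I (V(I) = (I + (I - 2)/(I - 1))/I = (I + (-2 + I)/(-1 + I))/I)
V(23) - 287 = (-2 + 23²)/(23*(-1 + 23)) - 287 = (1/23)*(-2 + 529)/22 - 287 = (1/23)*(1/22)*527 - 287 = 527/506 - 287 = -144695/506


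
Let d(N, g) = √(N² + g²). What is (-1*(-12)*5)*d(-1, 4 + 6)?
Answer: 60*√101 ≈ 602.99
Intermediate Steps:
(-1*(-12)*5)*d(-1, 4 + 6) = (-1*(-12)*5)*√((-1)² + (4 + 6)²) = (12*5)*√(1 + 10²) = 60*√(1 + 100) = 60*√101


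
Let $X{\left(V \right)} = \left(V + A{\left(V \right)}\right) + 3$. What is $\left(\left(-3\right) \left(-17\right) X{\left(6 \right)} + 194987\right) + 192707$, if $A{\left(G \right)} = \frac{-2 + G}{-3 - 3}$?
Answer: $388119$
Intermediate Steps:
$A{\left(G \right)} = \frac{1}{3} - \frac{G}{6}$ ($A{\left(G \right)} = \frac{-2 + G}{-6} = \left(-2 + G\right) \left(- \frac{1}{6}\right) = \frac{1}{3} - \frac{G}{6}$)
$X{\left(V \right)} = \frac{10}{3} + \frac{5 V}{6}$ ($X{\left(V \right)} = \left(V - \left(- \frac{1}{3} + \frac{V}{6}\right)\right) + 3 = \left(\frac{1}{3} + \frac{5 V}{6}\right) + 3 = \frac{10}{3} + \frac{5 V}{6}$)
$\left(\left(-3\right) \left(-17\right) X{\left(6 \right)} + 194987\right) + 192707 = \left(\left(-3\right) \left(-17\right) \left(\frac{10}{3} + \frac{5}{6} \cdot 6\right) + 194987\right) + 192707 = \left(51 \left(\frac{10}{3} + 5\right) + 194987\right) + 192707 = \left(51 \cdot \frac{25}{3} + 194987\right) + 192707 = \left(425 + 194987\right) + 192707 = 195412 + 192707 = 388119$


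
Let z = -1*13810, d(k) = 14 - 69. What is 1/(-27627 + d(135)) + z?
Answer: -382288421/27682 ≈ -13810.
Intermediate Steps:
d(k) = -55
z = -13810
1/(-27627 + d(135)) + z = 1/(-27627 - 55) - 13810 = 1/(-27682) - 13810 = -1/27682 - 13810 = -382288421/27682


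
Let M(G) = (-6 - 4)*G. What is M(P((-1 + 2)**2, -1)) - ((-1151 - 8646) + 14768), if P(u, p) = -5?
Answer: -4921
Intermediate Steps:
M(G) = -10*G
M(P((-1 + 2)**2, -1)) - ((-1151 - 8646) + 14768) = -10*(-5) - ((-1151 - 8646) + 14768) = 50 - (-9797 + 14768) = 50 - 1*4971 = 50 - 4971 = -4921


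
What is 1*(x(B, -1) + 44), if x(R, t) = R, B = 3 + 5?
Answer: 52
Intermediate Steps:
B = 8
1*(x(B, -1) + 44) = 1*(8 + 44) = 1*52 = 52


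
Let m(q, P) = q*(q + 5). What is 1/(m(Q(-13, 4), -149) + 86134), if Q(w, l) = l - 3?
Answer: 1/86140 ≈ 1.1609e-5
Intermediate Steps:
Q(w, l) = -3 + l
m(q, P) = q*(5 + q)
1/(m(Q(-13, 4), -149) + 86134) = 1/((-3 + 4)*(5 + (-3 + 4)) + 86134) = 1/(1*(5 + 1) + 86134) = 1/(1*6 + 86134) = 1/(6 + 86134) = 1/86140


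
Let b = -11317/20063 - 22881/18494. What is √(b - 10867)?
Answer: 5*I*√59854263719703585510/371045122 ≈ 104.25*I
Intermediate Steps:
b = -668358101/371045122 (b = -11317*1/20063 - 22881*1/18494 = -11317/20063 - 22881/18494 = -668358101/371045122 ≈ -1.8013)
√(b - 10867) = √(-668358101/371045122 - 10867) = √(-4032815698875/371045122) = 5*I*√59854263719703585510/371045122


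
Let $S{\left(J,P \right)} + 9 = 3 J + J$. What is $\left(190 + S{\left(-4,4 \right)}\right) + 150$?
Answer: $315$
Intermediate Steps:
$S{\left(J,P \right)} = -9 + 4 J$ ($S{\left(J,P \right)} = -9 + \left(3 J + J\right) = -9 + 4 J$)
$\left(190 + S{\left(-4,4 \right)}\right) + 150 = \left(190 + \left(-9 + 4 \left(-4\right)\right)\right) + 150 = \left(190 - 25\right) + 150 = 165 + 150 = 315$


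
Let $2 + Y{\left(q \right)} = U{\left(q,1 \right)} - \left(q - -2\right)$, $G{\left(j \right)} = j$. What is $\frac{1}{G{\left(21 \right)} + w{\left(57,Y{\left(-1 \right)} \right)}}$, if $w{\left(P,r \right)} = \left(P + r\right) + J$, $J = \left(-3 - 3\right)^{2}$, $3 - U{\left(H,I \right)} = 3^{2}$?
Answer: $\frac{1}{105} \approx 0.0095238$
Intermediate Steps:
$U{\left(H,I \right)} = -6$ ($U{\left(H,I \right)} = 3 - 3^{2} = 3 - 9 = -6$)
$Y{\left(q \right)} = -10 - q$ ($Y{\left(q \right)} = -2 - \left(6 + 2 + q\right) = -2 - \left(8 + q\right) = -10 - q$)
$J = 36$ ($J = \left(-3 - 3\right)^{2} = \left(-6\right)^{2} = 36$)
$w{\left(P,r \right)} = 36 + P + r$ ($w{\left(P,r \right)} = \left(P + r\right) + 36 = 36 + P + r$)
$\frac{1}{G{\left(21 \right)} + w{\left(57,Y{\left(-1 \right)} \right)}} = \frac{1}{21 + \left(36 + 57 - 9\right)} = \frac{1}{21 + 84} = \frac{1}{105}$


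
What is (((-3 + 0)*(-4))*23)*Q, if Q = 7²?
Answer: 13524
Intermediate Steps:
Q = 49
(((-3 + 0)*(-4))*23)*Q = (((-3 + 0)*(-4))*23)*49 = (-3*(-4)*23)*49 = (12*23)*49 = 276*49 = 13524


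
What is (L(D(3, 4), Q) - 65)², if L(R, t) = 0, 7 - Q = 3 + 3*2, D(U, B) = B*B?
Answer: 4225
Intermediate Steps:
D(U, B) = B²
Q = -2 (Q = 7 - (3 + 3*2) = 7 - (3 + 6) = 7 - 1*9 = 7 - 9 = -2)
(L(D(3, 4), Q) - 65)² = (0 - 65)² = (-65)² = 4225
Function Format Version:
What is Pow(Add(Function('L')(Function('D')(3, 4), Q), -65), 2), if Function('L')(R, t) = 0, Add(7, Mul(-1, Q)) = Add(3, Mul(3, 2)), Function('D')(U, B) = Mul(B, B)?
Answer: 4225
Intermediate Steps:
Function('D')(U, B) = Pow(B, 2)
Q = -2 (Q = Add(7, Mul(-1, Add(3, Mul(3, 2)))) = Add(7, Mul(-1, Add(3, 6))) = Add(7, Mul(-1, 9)) = Add(7, -9) = -2)
Pow(Add(Function('L')(Function('D')(3, 4), Q), -65), 2) = Pow(Add(0, -65), 2) = Pow(-65, 2) = 4225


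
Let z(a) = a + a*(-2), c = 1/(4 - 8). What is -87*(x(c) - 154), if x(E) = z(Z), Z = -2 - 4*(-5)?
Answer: 14964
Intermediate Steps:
c = -1/4 (c = 1/(-4) = -1/4 ≈ -0.25000)
Z = 18 (Z = -2 + 20 = 18)
z(a) = -a (z(a) = a - 2*a = -a)
x(E) = -18 (x(E) = -1*18 = -18)
-87*(x(c) - 154) = -87*(-18 - 154) = -87*(-172) = 14964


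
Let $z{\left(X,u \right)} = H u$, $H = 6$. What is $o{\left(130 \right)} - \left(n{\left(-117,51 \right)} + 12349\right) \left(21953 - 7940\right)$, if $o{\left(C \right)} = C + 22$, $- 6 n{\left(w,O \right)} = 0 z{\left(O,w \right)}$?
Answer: $-173046385$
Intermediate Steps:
$z{\left(X,u \right)} = 6 u$
$n{\left(w,O \right)} = 0$ ($n{\left(w,O \right)} = - \frac{0 \cdot 6 w}{6} = \left(- \frac{1}{6}\right) 0 = 0$)
$o{\left(C \right)} = 22 + C$
$o{\left(130 \right)} - \left(n{\left(-117,51 \right)} + 12349\right) \left(21953 - 7940\right) = \left(22 + 130\right) - \left(0 + 12349\right) \left(21953 - 7940\right) = 152 - 12349 \cdot 14013 = 152 - 173046537 = -173046385$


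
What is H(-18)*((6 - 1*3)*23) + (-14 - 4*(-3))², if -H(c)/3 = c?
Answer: 3730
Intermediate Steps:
H(c) = -3*c
H(-18)*((6 - 1*3)*23) + (-14 - 4*(-3))² = (-3*(-18))*((6 - 1*3)*23) + (-14 - 4*(-3))² = 54*((6 - 3)*23) + (-14 + 12)² = 54*(3*23) + (-2)² = 54*69 + 4 = 3726 + 4 = 3730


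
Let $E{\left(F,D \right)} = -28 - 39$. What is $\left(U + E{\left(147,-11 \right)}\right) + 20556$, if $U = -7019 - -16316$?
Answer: $29786$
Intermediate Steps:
$U = 9297$ ($U = -7019 + 16316 = 9297$)
$E{\left(F,D \right)} = -67$ ($E{\left(F,D \right)} = -28 - 39 = -67$)
$\left(U + E{\left(147,-11 \right)}\right) + 20556 = \left(9297 - 67\right) + 20556 = 9230 + 20556 = 29786$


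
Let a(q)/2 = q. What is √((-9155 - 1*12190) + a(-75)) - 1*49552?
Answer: -49552 + I*√21495 ≈ -49552.0 + 146.61*I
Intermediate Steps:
a(q) = 2*q
√((-9155 - 1*12190) + a(-75)) - 1*49552 = √((-9155 - 1*12190) + 2*(-75)) - 1*49552 = √((-9155 - 12190) - 150) - 49552 = √(-21345 - 150) - 49552 = √(-21495) - 49552 = I*√21495 - 49552 = -49552 + I*√21495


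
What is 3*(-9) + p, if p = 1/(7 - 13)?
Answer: -163/6 ≈ -27.167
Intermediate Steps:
p = -⅙ (p = 1/(-6) = -⅙ ≈ -0.16667)
3*(-9) + p = 3*(-9) - ⅙ = -27 - ⅙ = -163/6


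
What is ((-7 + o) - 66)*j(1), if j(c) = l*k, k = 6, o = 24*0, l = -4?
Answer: 1752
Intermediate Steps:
o = 0
j(c) = -24 (j(c) = -4*6 = -24)
((-7 + o) - 66)*j(1) = ((-7 + 0) - 66)*(-24) = (-7 - 66)*(-24) = -73*(-24) = 1752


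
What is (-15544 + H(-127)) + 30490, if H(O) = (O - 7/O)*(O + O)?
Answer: 47190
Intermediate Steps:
H(O) = 2*O*(O - 7/O) (H(O) = (O - 7/O)*(2*O) = 2*O*(O - 7/O))
(-15544 + H(-127)) + 30490 = (-15544 + (-14 + 2*(-127)²)) + 30490 = (-15544 + (-14 + 2*16129)) + 30490 = (-15544 + (-14 + 32258)) + 30490 = (-15544 + 32244) + 30490 = 16700 + 30490 = 47190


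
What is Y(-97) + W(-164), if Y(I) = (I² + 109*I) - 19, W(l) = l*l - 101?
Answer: 25612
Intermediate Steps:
W(l) = -101 + l² (W(l) = l² - 101 = -101 + l²)
Y(I) = -19 + I² + 109*I
Y(-97) + W(-164) = (-19 + (-97)² + 109*(-97)) + (-101 + (-164)²) = (-19 + 9409 - 10573) + (-101 + 26896) = -1183 + 26795 = 25612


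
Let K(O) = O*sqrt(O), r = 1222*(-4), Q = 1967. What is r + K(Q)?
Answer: -4888 + 1967*sqrt(1967) ≈ 82350.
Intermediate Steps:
r = -4888
K(O) = O**(3/2)
r + K(Q) = -4888 + 1967**(3/2) = -4888 + 1967*sqrt(1967)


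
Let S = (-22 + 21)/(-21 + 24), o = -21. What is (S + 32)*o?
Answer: -665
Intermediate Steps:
S = -⅓ (S = -1/3 = -1*⅓ = -⅓ ≈ -0.33333)
(S + 32)*o = (-⅓ + 32)*(-21) = (95/3)*(-21) = -665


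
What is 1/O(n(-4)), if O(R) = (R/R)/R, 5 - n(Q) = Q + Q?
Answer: 13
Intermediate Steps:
n(Q) = 5 - 2*Q (n(Q) = 5 - (Q + Q) = 5 - 2*Q)
O(R) = 1/R
1/O(n(-4)) = 1/(1/(5 - 2*(-4))) = 1/(1/(5 + 8)) = 1/(1/13) = 13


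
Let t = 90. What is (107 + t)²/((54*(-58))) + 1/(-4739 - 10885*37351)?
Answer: -629106852293/50770766088 ≈ -12.391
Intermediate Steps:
(107 + t)²/((54*(-58))) + 1/(-4739 - 10885*37351) = (107 + 90)²/((54*(-58))) + 1/(-4739 - 10885*37351) = 197²/(-3132) + (1/37351)/(-15624) = 38809*(-1/3132) - 1/15624*1/37351 = -38809/3132 - 1/583572024 = -629106852293/50770766088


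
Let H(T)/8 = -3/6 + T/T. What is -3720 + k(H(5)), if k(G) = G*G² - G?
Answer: -3660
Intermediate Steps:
H(T) = 4 (H(T) = 8*(-3/6 + T/T) = 8*(-3*⅙ + 1) = 8*(-½ + 1) = 8*(½) = 4)
k(G) = G³ - G
-3720 + k(H(5)) = -3720 + (4³ - 1*4) = -3720 + (64 - 4) = -3720 + 60 = -3660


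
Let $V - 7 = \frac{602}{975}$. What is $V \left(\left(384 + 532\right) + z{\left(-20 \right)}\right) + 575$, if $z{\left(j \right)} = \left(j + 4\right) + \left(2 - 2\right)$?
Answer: $\frac{96599}{13} \approx 7430.7$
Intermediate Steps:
$V = \frac{7427}{975}$ ($V = 7 + \frac{602}{975} = \frac{7427}{975} \approx 7.6174$)
$z{\left(j \right)} = 4 + j$ ($z{\left(j \right)} = \left(4 + j\right) + 0 = 4 + j$)
$V \left(\left(384 + 532\right) + z{\left(-20 \right)}\right) + 575 = \frac{7427 \left(\left(384 + 532\right) + \left(4 - 20\right)\right)}{975} + 575 = \frac{7427 \left(916 - 16\right)}{975} + 575 = \frac{7427}{975} \cdot 900 + 575 = \frac{89124}{13} + 575 = \frac{96599}{13}$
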